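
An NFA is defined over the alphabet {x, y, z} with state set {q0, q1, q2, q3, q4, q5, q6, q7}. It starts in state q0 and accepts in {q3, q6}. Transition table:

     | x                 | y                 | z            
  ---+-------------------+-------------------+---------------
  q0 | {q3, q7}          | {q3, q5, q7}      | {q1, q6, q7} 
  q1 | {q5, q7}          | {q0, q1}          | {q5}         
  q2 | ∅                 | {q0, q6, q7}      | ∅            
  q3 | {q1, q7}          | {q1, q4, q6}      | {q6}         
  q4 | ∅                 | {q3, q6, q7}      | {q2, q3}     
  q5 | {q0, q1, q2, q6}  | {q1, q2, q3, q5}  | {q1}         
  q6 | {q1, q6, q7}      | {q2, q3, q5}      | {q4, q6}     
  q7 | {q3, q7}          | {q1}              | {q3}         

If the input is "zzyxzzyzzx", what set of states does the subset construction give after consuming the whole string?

{q0, q1, q2, q5, q6, q7}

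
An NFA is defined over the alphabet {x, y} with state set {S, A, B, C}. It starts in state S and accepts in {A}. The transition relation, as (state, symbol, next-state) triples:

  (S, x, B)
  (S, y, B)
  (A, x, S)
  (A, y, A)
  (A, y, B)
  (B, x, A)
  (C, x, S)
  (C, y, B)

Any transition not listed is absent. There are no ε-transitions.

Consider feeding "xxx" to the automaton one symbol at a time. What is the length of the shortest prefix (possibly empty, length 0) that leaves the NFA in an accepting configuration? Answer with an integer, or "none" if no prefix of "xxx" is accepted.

2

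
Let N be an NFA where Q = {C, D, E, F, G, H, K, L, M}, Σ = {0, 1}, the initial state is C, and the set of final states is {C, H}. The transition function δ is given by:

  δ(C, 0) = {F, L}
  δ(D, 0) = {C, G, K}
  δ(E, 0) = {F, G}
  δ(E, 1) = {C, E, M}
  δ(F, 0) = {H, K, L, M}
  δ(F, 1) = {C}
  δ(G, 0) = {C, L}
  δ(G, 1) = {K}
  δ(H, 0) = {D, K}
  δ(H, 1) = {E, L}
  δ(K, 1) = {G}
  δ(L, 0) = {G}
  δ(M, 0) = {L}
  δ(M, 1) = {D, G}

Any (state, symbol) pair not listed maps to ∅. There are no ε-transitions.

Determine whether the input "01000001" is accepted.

Start in {C}.
Read '0': C→{F, L}; now {F, L}.
Read '1': F→{C}, L→∅; now {C}.
Read '0': C→{F, L}; now {F, L}.
Read '0': F→{H, K, L, M}, L→{G}; now {G, H, K, L, M}.
Read '0': G→{C, L}, H→{D, K}, K→∅, L→{G}, M→{L}; now {C, D, G, K, L}.
Read '0': C→{F, L}, D→{C, G, K}, G→{C, L}, K→∅, L→{G}; now {C, F, G, K, L}.
Read '0': C→{F, L}, F→{H, K, L, M}, G→{C, L}, K→∅, L→{G}; now {C, F, G, H, K, L, M}.
Read '1': C→∅, F→{C}, G→{K}, H→{E, L}, K→{G}, L→∅, M→{D, G}; now {C, D, E, G, K, L}.
The final set {C, D, E, G, K, L} contains the accepting state C.

Yes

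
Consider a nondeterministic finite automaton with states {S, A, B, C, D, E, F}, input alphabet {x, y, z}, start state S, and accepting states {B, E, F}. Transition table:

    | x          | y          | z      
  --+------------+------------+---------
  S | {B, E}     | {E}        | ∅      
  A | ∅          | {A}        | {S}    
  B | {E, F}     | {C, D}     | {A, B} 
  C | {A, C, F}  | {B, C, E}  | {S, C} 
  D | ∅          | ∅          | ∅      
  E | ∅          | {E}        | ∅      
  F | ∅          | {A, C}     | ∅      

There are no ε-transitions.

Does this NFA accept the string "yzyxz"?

No

Start in {S}.
Read 'y': {S} → {E}.
Read 'z': {E} → ∅.
The set is empty and remains empty for the remaining 3 symbols.
The final set ∅ contains no accepting state.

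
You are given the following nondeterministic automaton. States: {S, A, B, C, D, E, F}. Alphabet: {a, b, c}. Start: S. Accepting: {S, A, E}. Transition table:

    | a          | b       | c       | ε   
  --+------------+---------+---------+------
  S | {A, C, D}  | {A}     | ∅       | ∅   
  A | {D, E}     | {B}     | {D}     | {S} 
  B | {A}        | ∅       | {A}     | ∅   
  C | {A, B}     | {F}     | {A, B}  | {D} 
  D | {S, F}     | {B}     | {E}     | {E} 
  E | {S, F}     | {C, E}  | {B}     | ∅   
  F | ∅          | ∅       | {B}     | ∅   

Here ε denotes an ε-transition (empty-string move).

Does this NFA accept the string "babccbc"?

Start in {S}.
Read 'b': {S} → {S, A}.
Read 'a': {S, A} → {S, A, C, D, E}.
Read 'b': {S, A, C, D, E} → {S, A, B, C, D, E, F}.
Read 'c': {S, A, B, C, D, E, F} → {S, A, B, D, E}.
Read 'c': {S, A, B, D, E} → {S, A, B, D, E}.
Read 'b': {S, A, B, D, E} → {S, A, B, C, D, E}.
Read 'c': {S, A, B, C, D, E} → {S, A, B, D, E}.
The final set {S, A, B, D, E} contains the accepting states S, A, E.

Yes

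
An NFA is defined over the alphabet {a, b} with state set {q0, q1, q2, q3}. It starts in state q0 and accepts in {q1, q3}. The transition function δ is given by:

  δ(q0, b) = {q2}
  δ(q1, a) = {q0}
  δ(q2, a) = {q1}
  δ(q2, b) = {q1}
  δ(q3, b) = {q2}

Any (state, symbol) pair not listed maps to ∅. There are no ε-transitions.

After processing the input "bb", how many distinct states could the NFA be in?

1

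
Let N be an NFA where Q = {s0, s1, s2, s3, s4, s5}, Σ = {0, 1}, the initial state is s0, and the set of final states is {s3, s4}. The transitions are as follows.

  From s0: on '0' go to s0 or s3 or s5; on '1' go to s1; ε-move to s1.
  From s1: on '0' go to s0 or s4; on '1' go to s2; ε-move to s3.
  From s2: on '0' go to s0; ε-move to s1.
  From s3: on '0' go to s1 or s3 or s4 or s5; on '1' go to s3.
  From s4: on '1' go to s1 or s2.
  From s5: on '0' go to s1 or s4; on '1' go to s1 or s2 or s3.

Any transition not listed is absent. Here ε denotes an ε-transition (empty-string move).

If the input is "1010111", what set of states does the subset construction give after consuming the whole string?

Start: ε-closure({s0}) = {s0, s1, s3}.
Read '1': s0→{s1}, s1→{s2}, s3→{s3}; now {s1, s2, s3}.
Read '0': s1→{s0, s4}, s2→{s0}, s3→{s1, s3, s4, s5}; now {s0, s1, s3, s4, s5}.
Read '1': s0→{s1}, s1→{s2}, s3→{s3}, s4→{s1, s2}, s5→{s1, s2, s3}; now {s1, s2, s3}.
Read '0': s1→{s0, s4}, s2→{s0}, s3→{s1, s3, s4, s5}; now {s0, s1, s3, s4, s5}.
Read '1': s0→{s1}, s1→{s2}, s3→{s3}, s4→{s1, s2}, s5→{s1, s2, s3}; now {s1, s2, s3}.
Read '1': s1→{s2}, s2→∅, s3→{s3}; union {s2, s3}; ε-closure = {s1, s2, s3}.
Read '1': s1→{s2}, s2→∅, s3→{s3}; union {s2, s3}; ε-closure = {s1, s2, s3}.

{s1, s2, s3}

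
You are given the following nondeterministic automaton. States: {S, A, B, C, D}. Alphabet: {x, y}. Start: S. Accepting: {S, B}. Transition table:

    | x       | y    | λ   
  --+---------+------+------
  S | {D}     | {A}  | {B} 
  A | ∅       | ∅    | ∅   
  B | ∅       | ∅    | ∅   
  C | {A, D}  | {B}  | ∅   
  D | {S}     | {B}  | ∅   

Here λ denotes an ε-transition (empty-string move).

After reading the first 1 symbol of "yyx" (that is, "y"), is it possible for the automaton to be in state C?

Start: ε-closure({S}) = {S, B}.
Read 'y': {S, B} → {A}.
State C is not in {A}.

No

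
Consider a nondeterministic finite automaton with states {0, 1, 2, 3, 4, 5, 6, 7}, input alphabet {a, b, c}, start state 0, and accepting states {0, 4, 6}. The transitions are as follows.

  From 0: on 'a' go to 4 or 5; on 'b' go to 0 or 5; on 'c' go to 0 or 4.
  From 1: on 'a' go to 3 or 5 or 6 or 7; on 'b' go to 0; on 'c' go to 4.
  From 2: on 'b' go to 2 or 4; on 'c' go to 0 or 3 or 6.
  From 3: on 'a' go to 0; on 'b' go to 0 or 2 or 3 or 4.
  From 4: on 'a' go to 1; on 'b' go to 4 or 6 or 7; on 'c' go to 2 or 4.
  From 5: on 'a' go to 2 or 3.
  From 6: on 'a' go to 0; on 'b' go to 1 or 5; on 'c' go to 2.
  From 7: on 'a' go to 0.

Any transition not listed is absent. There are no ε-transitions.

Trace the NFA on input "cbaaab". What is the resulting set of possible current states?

{0, 1, 2, 3, 4, 5, 6, 7}

Start in {0}.
Read 'c': 0→{0, 4}; now {0, 4}.
Read 'b': 0→{0, 5}, 4→{4, 6, 7}; now {0, 4, 5, 6, 7}.
Read 'a': 0→{4, 5}, 4→{1}, 5→{2, 3}, 6→{0}, 7→{0}; now {0, 1, 2, 3, 4, 5}.
Read 'a': 0→{4, 5}, 1→{3, 5, 6, 7}, 2→∅, 3→{0}, 4→{1}, 5→{2, 3}; now {0, 1, 2, 3, 4, 5, 6, 7}.
Read 'a': 0→{4, 5}, 1→{3, 5, 6, 7}, 2→∅, 3→{0}, 4→{1}, 5→{2, 3}, 6→{0}, 7→{0}; now {0, 1, 2, 3, 4, 5, 6, 7}.
Read 'b': 0→{0, 5}, 1→{0}, 2→{2, 4}, 3→{0, 2, 3, 4}, 4→{4, 6, 7}, 5→∅, 6→{1, 5}, 7→∅; now {0, 1, 2, 3, 4, 5, 6, 7}.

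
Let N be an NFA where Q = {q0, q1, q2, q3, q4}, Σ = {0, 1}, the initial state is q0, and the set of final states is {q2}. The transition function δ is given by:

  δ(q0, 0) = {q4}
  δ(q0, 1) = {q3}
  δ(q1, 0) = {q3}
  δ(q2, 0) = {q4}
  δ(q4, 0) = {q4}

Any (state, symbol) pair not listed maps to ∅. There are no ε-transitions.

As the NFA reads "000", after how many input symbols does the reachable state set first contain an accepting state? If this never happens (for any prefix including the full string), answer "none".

none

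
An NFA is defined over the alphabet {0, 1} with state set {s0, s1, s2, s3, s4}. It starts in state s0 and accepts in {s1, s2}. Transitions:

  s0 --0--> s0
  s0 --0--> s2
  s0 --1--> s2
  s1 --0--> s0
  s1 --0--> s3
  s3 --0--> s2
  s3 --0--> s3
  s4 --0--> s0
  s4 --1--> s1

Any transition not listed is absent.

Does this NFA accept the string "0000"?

Start in {s0}.
Read '0': s0→{s0, s2}; now {s0, s2}.
Read '0': s0→{s0, s2}, s2→∅; now {s0, s2}.
Read '0': s0→{s0, s2}, s2→∅; now {s0, s2}.
Read '0': s0→{s0, s2}, s2→∅; now {s0, s2}.
The final set {s0, s2} contains the accepting state s2.

Yes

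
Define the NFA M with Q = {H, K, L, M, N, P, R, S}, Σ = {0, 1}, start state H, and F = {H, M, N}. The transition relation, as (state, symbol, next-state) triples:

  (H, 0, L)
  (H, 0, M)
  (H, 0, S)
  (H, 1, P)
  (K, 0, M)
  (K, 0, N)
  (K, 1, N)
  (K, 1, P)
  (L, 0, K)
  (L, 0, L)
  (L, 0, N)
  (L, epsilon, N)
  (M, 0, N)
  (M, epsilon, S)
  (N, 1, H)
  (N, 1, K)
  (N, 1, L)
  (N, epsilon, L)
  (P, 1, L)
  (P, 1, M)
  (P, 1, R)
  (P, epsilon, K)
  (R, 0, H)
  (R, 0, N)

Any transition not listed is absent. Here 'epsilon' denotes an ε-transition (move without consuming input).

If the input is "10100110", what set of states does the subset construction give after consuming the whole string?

Start in {H}.
Read '1': {H} → {K, P}.
Read '0': {K, P} → {L, M, N, S}.
Read '1': {L, M, N, S} → {H, K, L, N}.
Read '0': {H, K, L, N} → {K, L, M, N, S}.
Read '0': {K, L, M, N, S} → {K, L, M, N, S}.
Read '1': {K, L, M, N, S} → {H, K, L, N, P}.
Read '1': {H, K, L, N, P} → {H, K, L, M, N, P, R, S}.
Read '0': {H, K, L, M, N, P, R, S} → {H, K, L, M, N, S}.

{H, K, L, M, N, S}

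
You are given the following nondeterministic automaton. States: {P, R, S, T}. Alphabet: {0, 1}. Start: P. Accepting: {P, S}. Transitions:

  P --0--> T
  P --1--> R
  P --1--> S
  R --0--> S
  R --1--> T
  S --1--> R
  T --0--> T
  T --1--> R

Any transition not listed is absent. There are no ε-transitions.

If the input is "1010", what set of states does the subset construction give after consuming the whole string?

{S}

Start in {P}.
Read '1': P→{R, S}; now {R, S}.
Read '0': R→{S}, S→∅; now {S}.
Read '1': S→{R}; now {R}.
Read '0': R→{S}; now {S}.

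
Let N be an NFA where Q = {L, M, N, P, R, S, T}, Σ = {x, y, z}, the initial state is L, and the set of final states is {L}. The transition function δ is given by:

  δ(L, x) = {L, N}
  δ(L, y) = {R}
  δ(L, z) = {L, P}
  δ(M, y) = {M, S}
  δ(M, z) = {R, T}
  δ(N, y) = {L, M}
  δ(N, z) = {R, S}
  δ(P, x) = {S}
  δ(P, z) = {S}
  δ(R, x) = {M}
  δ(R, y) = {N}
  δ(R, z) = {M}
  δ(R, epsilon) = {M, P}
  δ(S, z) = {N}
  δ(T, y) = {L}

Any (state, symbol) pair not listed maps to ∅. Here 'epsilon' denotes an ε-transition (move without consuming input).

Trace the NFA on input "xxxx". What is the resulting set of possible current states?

{L, N}

Start in {L}.
Read 'x': L→{L, N}; now {L, N}.
Read 'x': L→{L, N}, N→∅; now {L, N}.
Read 'x': L→{L, N}, N→∅; now {L, N}.
Read 'x': L→{L, N}, N→∅; now {L, N}.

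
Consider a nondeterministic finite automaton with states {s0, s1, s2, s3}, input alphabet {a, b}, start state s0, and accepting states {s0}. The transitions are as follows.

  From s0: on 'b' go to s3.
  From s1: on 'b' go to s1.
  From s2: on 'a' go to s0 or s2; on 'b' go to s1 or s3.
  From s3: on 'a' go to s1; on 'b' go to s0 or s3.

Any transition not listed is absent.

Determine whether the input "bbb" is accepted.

Yes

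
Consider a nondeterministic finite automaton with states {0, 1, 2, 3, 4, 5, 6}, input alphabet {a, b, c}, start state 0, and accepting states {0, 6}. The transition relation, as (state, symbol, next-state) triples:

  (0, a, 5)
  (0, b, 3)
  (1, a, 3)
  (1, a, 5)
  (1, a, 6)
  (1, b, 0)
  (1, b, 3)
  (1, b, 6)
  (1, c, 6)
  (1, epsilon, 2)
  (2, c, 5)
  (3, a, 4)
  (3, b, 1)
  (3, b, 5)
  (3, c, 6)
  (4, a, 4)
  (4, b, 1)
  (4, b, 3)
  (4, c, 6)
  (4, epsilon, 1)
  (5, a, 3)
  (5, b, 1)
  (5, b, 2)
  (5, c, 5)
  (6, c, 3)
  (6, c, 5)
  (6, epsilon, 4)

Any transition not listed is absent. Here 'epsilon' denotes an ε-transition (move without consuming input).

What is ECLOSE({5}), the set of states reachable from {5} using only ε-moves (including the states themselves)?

{5}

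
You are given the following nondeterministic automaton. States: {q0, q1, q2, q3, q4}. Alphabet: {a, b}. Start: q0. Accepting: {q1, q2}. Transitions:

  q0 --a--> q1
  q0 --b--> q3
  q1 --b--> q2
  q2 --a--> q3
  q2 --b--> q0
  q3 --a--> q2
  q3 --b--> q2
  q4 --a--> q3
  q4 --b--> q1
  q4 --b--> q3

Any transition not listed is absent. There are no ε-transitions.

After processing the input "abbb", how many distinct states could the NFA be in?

Start in {q0}.
Read 'a': {q0} → {q1}.
Read 'b': {q1} → {q2}.
Read 'b': {q2} → {q0}.
Read 'b': {q0} → {q3}.
That set has 1 state.

1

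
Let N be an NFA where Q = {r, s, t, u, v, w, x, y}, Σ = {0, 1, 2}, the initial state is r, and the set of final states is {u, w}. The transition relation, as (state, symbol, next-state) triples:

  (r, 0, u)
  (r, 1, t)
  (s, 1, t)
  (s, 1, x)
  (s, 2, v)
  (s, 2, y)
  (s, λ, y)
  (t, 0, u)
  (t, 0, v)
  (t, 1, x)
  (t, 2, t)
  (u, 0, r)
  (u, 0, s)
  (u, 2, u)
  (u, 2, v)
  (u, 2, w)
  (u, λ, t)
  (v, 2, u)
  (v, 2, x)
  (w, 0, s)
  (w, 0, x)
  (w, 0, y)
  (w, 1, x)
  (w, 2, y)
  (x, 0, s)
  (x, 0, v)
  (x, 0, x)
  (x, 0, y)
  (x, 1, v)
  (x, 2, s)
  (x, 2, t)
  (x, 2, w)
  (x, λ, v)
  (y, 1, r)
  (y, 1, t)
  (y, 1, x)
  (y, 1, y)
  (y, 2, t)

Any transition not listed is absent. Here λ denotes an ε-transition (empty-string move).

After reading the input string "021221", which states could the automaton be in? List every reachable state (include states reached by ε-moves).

{r, t, v, x, y}

Start in {r}.
Read '0': r→{u}; union {u}; ε-closure = {t, u}.
Read '2': t→{t}, u→{u, v, w}; now {t, u, v, w}.
Read '1': t→{x}, u→∅, v→∅, w→{x}; union {x}; ε-closure = {v, x}.
Read '2': v→{u, x}, x→{s, t, w}; union {s, t, u, w, x}; ε-closure = {s, t, u, v, w, x, y}.
Read '2': s→{v, y}, t→{t}, u→{u, v, w}, v→{u, x}, w→{y}, x→{s, t, w}, y→{t}; now {s, t, u, v, w, x, y}.
Read '1': s→{t, x}, t→{x}, u→∅, v→∅, w→{x}, x→{v}, y→{r, t, x, y}; now {r, t, v, x, y}.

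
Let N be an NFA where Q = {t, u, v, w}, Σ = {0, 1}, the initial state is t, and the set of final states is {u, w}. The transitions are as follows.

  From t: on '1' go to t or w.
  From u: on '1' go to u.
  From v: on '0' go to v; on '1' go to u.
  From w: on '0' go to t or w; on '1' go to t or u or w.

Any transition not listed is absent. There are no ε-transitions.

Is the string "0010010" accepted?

No

Start in {t}.
Read '0': {t} → ∅.
The set is empty and remains empty for the remaining 6 symbols.
The final set ∅ contains no accepting state.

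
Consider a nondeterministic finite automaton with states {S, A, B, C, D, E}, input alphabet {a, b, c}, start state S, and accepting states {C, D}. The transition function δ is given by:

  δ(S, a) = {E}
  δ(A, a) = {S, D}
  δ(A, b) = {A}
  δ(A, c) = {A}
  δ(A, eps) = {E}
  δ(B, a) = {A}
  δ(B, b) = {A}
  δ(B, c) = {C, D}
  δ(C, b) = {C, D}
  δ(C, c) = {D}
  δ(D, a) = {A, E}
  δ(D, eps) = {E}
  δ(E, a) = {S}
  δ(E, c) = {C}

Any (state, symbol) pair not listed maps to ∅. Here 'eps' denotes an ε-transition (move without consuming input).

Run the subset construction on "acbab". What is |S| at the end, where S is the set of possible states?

Start in {S}.
Read 'a': S→{E}; now {E}.
Read 'c': E→{C}; now {C}.
Read 'b': C→{C, D}; union {C, D}; ε-closure = {C, D, E}.
Read 'a': C→∅, D→{A, E}, E→{S}; now {S, A, E}.
Read 'b': S→∅, A→{A}, E→∅; union {A}; ε-closure = {A, E}.
That set has 2 states.

2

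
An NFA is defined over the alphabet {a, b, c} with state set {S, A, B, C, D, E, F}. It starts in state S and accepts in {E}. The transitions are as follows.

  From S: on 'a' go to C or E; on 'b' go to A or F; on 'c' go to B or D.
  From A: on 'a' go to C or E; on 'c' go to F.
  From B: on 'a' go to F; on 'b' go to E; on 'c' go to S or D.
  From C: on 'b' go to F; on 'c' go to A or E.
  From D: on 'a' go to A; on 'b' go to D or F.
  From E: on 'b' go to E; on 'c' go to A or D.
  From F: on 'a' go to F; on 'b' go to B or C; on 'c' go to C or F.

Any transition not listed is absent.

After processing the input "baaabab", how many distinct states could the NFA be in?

2

Start in {S}.
Read 'b': S→{A, F}; now {A, F}.
Read 'a': A→{C, E}, F→{F}; now {C, E, F}.
Read 'a': C→∅, E→∅, F→{F}; now {F}.
Read 'a': F→{F}; now {F}.
Read 'b': F→{B, C}; now {B, C}.
Read 'a': B→{F}, C→∅; now {F}.
Read 'b': F→{B, C}; now {B, C}.
That set has 2 states.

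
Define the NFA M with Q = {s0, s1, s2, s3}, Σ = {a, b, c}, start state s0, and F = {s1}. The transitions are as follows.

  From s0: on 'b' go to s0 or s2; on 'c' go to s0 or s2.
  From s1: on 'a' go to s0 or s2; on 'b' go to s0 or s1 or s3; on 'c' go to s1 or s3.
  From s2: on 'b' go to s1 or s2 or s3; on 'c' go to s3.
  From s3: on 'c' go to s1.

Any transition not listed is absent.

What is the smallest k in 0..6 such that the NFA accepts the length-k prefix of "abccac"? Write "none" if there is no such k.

none

Start in {s0}.
Read 'a': {s0} → ∅.
The set is empty and remains empty for the remaining 5 symbols.
No reachable set along the way intersects F.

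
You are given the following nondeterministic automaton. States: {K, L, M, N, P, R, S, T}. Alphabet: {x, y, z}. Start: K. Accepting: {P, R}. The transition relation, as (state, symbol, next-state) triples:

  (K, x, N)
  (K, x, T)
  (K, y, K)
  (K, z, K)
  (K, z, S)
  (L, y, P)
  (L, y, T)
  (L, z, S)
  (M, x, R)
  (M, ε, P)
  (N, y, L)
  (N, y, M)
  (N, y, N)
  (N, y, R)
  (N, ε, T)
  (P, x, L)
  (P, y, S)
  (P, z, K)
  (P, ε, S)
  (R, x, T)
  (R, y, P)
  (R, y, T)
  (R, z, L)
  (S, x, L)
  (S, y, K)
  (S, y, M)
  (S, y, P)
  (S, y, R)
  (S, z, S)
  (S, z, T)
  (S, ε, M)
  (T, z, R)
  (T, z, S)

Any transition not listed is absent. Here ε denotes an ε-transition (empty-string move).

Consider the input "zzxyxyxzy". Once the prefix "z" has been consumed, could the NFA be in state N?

No

Start in {K}.
Read 'z': K→{K, S}; union {K, S}; ε-closure = {K, M, P, S}.
State N is not in {K, M, P, S}.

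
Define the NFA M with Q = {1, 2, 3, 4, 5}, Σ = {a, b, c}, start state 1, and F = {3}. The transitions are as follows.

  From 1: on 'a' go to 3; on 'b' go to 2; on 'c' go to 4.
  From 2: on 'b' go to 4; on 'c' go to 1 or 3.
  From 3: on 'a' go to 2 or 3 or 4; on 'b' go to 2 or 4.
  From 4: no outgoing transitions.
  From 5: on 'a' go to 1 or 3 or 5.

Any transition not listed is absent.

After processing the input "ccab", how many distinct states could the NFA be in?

Start in {1}.
Read 'c': {1} → {4}.
Read 'c': {4} → ∅.
The set is empty and remains empty for the remaining 2 symbols.
That set has 0 states.

0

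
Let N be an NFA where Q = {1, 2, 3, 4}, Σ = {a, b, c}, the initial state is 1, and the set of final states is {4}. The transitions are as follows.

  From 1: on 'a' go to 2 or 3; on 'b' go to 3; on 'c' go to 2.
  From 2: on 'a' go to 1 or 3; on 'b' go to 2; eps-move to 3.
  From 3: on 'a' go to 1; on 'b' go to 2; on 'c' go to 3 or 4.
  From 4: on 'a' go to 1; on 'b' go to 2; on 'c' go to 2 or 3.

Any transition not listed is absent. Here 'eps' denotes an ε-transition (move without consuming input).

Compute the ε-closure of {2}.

{2, 3}

Begin with {2}.
ε-move 2 → 3; add 3.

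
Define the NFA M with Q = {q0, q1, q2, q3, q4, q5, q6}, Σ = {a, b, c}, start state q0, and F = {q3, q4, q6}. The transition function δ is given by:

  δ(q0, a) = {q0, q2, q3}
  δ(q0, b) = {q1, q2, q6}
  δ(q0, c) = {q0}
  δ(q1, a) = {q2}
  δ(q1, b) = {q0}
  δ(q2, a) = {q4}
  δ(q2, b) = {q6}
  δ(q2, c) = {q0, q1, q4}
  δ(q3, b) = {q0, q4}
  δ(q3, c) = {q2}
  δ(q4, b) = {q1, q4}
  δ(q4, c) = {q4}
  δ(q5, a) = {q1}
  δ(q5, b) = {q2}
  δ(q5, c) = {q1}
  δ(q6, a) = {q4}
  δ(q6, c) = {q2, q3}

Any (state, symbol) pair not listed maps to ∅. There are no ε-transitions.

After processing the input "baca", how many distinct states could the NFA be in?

Start in {q0}.
Read 'b': q0→{q1, q2, q6}; now {q1, q2, q6}.
Read 'a': q1→{q2}, q2→{q4}, q6→{q4}; now {q2, q4}.
Read 'c': q2→{q0, q1, q4}, q4→{q4}; now {q0, q1, q4}.
Read 'a': q0→{q0, q2, q3}, q1→{q2}, q4→∅; now {q0, q2, q3}.
That set has 3 states.

3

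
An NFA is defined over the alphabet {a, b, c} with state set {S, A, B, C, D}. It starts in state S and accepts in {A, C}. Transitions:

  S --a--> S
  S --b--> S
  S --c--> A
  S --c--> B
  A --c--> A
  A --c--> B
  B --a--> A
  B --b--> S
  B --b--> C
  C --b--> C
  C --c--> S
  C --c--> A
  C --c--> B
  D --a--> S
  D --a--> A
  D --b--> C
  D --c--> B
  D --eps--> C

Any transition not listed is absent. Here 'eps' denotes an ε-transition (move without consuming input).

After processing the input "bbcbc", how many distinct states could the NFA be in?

3

Start in {S}.
Read 'b': {S} → {S}.
Read 'b': {S} → {S}.
Read 'c': {S} → {A, B}.
Read 'b': {A, B} → {S, C}.
Read 'c': {S, C} → {S, A, B}.
That set has 3 states.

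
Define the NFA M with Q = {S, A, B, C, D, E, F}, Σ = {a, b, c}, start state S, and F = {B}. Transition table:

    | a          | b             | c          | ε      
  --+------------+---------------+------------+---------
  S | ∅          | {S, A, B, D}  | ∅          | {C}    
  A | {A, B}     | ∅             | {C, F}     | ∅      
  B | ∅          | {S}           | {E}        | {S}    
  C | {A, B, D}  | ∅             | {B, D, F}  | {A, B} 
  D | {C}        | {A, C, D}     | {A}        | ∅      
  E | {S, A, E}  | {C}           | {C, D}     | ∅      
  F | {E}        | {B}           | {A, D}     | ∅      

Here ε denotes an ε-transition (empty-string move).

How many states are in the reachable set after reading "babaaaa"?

Start: ε-closure({S}) = {S, A, B, C}.
Read 'b': {S, A, B, C} → {S, A, B, C, D}.
Read 'a': {S, A, B, C, D} → {S, A, B, C, D}.
Read 'b': {S, A, B, C, D} → {S, A, B, C, D}.
Read 'a': {S, A, B, C, D} → {S, A, B, C, D}.
Read 'a': {S, A, B, C, D} → {S, A, B, C, D}.
Read 'a': {S, A, B, C, D} → {S, A, B, C, D}.
Read 'a': {S, A, B, C, D} → {S, A, B, C, D}.
That set has 5 states.

5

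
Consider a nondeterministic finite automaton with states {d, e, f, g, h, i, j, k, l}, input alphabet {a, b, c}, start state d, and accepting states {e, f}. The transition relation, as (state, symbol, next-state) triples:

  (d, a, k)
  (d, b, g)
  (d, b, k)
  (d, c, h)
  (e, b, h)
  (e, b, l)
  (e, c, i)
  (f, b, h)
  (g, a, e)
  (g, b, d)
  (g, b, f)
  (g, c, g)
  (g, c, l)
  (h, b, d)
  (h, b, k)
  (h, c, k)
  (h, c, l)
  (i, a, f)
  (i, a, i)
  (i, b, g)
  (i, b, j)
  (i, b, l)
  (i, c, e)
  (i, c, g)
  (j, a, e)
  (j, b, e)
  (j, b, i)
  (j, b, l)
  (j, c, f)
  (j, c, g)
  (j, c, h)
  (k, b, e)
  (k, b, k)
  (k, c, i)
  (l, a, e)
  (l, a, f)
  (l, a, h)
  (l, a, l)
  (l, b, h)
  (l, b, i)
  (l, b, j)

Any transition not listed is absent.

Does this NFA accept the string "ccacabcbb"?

Start in {d}.
Read 'c': d→{h}; now {h}.
Read 'c': h→{k, l}; now {k, l}.
Read 'a': k→∅, l→{e, f, h, l}; now {e, f, h, l}.
Read 'c': e→{i}, f→∅, h→{k, l}, l→∅; now {i, k, l}.
Read 'a': i→{f, i}, k→∅, l→{e, f, h, l}; now {e, f, h, i, l}.
Read 'b': e→{h, l}, f→{h}, h→{d, k}, i→{g, j, l}, l→{h, i, j}; now {d, g, h, i, j, k, l}.
Read 'c': d→{h}, g→{g, l}, h→{k, l}, i→{e, g}, j→{f, g, h}, k→{i}, l→∅; now {e, f, g, h, i, k, l}.
Read 'b': e→{h, l}, f→{h}, g→{d, f}, h→{d, k}, i→{g, j, l}, k→{e, k}, l→{h, i, j}; now {d, e, f, g, h, i, j, k, l}.
Read 'b': d→{g, k}, e→{h, l}, f→{h}, g→{d, f}, h→{d, k}, i→{g, j, l}, j→{e, i, l}, k→{e, k}, l→{h, i, j}; now {d, e, f, g, h, i, j, k, l}.
The final set {d, e, f, g, h, i, j, k, l} contains the accepting states e, f.

Yes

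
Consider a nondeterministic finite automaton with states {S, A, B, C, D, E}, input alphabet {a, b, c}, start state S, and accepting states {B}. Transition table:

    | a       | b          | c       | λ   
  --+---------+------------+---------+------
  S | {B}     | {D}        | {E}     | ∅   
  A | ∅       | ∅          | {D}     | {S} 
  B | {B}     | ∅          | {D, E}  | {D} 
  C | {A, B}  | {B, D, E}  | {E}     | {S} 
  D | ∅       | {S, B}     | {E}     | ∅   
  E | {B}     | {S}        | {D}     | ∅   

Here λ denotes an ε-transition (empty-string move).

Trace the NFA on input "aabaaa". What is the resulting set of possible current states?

{B, D}

Start in {S}.
Read 'a': {S} → {B, D}.
Read 'a': {B, D} → {B, D}.
Read 'b': {B, D} → {S, B, D}.
Read 'a': {S, B, D} → {B, D}.
Read 'a': {B, D} → {B, D}.
Read 'a': {B, D} → {B, D}.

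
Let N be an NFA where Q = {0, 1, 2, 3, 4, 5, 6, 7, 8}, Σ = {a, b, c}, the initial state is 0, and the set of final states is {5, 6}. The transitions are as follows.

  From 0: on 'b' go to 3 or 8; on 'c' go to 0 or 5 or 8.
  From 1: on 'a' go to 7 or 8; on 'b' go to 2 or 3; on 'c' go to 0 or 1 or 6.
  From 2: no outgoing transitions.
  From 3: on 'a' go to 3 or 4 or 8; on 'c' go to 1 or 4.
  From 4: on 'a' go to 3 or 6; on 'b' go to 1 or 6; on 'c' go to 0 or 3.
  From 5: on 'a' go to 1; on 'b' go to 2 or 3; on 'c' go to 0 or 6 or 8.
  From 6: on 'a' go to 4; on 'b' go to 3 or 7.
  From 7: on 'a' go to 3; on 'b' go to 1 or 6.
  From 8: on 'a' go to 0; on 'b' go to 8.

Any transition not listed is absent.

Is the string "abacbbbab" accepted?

Start in {0}.
Read 'a': {0} → ∅.
The set is empty and remains empty for the remaining 8 symbols.
The final set ∅ contains no accepting state.

No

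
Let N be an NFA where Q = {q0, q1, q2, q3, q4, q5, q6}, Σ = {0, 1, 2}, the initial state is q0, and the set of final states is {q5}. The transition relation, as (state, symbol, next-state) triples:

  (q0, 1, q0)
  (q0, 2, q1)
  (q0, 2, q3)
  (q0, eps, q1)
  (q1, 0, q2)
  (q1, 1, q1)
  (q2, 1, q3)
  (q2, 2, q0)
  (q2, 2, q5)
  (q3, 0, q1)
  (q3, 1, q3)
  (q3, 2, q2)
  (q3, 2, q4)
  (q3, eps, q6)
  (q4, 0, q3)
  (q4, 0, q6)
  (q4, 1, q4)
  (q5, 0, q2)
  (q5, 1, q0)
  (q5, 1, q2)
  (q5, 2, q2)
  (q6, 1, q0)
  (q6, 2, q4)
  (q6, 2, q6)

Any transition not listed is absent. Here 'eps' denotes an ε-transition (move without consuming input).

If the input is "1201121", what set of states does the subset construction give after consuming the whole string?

{q0, q1, q3, q4, q6}

Start: ε-closure({q0}) = {q0, q1}.
Read '1': {q0, q1} → {q0, q1}.
Read '2': {q0, q1} → {q1, q3, q6}.
Read '0': {q1, q3, q6} → {q1, q2}.
Read '1': {q1, q2} → {q1, q3, q6}.
Read '1': {q1, q3, q6} → {q0, q1, q3, q6}.
Read '2': {q0, q1, q3, q6} → {q1, q2, q3, q4, q6}.
Read '1': {q1, q2, q3, q4, q6} → {q0, q1, q3, q4, q6}.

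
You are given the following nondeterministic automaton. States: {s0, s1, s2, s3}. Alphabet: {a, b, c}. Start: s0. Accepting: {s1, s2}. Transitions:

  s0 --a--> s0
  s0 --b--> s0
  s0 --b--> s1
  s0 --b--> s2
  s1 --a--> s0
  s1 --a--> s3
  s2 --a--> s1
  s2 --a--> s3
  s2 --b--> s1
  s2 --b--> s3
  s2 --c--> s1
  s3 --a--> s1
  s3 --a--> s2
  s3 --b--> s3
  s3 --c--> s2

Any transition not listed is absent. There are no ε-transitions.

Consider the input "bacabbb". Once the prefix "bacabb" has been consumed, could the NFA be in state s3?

Start in {s0}.
Read 'b': {s0} → {s0, s1, s2}.
Read 'a': {s0, s1, s2} → {s0, s1, s3}.
Read 'c': {s0, s1, s3} → {s2}.
Read 'a': {s2} → {s1, s3}.
Read 'b': {s1, s3} → {s3}.
Read 'b': {s3} → {s3}.
State s3 is in {s3}.

Yes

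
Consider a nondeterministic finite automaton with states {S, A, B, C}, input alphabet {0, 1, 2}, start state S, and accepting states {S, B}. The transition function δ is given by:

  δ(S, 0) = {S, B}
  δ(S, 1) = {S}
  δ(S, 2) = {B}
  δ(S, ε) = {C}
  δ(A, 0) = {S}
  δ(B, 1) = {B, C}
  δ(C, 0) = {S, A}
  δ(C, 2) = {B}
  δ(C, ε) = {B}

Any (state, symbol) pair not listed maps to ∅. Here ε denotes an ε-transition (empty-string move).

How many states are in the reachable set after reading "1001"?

3

Start: ε-closure({S}) = {S, B, C}.
Read '1': {S, B, C} → {S, B, C}.
Read '0': {S, B, C} → {S, A, B, C}.
Read '0': {S, A, B, C} → {S, A, B, C}.
Read '1': {S, A, B, C} → {S, B, C}.
That set has 3 states.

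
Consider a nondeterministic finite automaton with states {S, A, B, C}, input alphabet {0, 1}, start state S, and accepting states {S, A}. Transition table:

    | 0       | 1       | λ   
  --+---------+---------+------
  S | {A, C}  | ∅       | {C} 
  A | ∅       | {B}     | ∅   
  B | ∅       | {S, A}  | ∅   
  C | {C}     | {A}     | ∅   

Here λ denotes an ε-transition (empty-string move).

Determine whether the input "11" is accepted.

No

Start: ε-closure({S}) = {S, C}.
Read '1': {S, C} → {A}.
Read '1': {A} → {B}.
The final set {B} contains no accepting state.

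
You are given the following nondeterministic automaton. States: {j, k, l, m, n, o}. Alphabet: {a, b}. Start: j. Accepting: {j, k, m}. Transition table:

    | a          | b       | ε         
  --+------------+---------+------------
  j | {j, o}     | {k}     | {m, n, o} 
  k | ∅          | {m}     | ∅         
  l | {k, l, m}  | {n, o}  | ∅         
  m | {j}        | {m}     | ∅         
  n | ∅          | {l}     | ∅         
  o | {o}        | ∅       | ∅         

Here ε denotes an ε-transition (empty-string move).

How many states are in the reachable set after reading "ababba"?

6

Start: ε-closure({j}) = {j, m, n, o}.
Read 'a': {j, m, n, o} → {j, m, n, o}.
Read 'b': {j, m, n, o} → {k, l, m}.
Read 'a': {k, l, m} → {j, k, l, m, n, o}.
Read 'b': {j, k, l, m, n, o} → {k, l, m, n, o}.
Read 'b': {k, l, m, n, o} → {l, m, n, o}.
Read 'a': {l, m, n, o} → {j, k, l, m, n, o}.
That set has 6 states.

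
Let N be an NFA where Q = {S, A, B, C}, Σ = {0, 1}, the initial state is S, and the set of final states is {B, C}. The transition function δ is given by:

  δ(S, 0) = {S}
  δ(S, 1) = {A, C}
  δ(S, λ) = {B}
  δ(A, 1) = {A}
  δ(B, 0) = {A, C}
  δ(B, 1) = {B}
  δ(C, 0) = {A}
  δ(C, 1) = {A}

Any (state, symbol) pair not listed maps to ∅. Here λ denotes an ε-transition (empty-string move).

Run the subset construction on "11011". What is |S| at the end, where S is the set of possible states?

Start: ε-closure({S}) = {S, B}.
Read '1': {S, B} → {A, B, C}.
Read '1': {A, B, C} → {A, B}.
Read '0': {A, B} → {A, C}.
Read '1': {A, C} → {A}.
Read '1': {A} → {A}.
That set has 1 state.

1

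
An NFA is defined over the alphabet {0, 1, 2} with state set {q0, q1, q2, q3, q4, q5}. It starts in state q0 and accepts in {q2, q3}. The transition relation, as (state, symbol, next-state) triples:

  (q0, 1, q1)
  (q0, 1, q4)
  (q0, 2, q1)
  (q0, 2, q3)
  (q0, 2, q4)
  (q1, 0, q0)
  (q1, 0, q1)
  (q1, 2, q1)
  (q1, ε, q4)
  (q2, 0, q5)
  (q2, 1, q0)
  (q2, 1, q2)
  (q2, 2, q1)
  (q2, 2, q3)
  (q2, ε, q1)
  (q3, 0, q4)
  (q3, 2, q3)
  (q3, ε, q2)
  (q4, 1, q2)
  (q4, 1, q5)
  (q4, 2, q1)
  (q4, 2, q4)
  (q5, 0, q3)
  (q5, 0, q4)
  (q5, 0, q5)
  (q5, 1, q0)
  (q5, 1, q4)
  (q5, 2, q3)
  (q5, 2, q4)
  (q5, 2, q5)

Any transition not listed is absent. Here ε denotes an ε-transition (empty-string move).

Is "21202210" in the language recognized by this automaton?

Start in {q0}.
Read '2': {q0} → {q1, q2, q3, q4}.
Read '1': {q1, q2, q3, q4} → {q0, q1, q2, q4, q5}.
Read '2': {q0, q1, q2, q4, q5} → {q1, q2, q3, q4, q5}.
Read '0': {q1, q2, q3, q4, q5} → {q0, q1, q2, q3, q4, q5}.
Read '2': {q0, q1, q2, q3, q4, q5} → {q1, q2, q3, q4, q5}.
Read '2': {q1, q2, q3, q4, q5} → {q1, q2, q3, q4, q5}.
Read '1': {q1, q2, q3, q4, q5} → {q0, q1, q2, q4, q5}.
Read '0': {q0, q1, q2, q4, q5} → {q0, q1, q2, q3, q4, q5}.
The final set {q0, q1, q2, q3, q4, q5} contains the accepting states q2, q3.

Yes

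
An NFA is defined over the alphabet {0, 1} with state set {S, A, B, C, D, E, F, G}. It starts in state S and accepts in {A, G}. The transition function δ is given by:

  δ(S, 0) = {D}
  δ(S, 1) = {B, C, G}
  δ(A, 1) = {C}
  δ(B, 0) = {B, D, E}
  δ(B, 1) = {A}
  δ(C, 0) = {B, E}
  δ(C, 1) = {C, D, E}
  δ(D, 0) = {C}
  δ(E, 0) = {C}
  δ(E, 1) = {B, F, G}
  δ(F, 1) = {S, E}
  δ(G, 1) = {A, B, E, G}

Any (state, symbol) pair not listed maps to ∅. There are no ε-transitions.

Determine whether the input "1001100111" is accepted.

Yes

Start in {S}.
Read '1': {S} → {B, C, G}.
Read '0': {B, C, G} → {B, D, E}.
Read '0': {B, D, E} → {B, C, D, E}.
Read '1': {B, C, D, E} → {A, B, C, D, E, F, G}.
Read '1': {A, B, C, D, E, F, G} → {S, A, B, C, D, E, F, G}.
Read '0': {S, A, B, C, D, E, F, G} → {B, C, D, E}.
Read '0': {B, C, D, E} → {B, C, D, E}.
Read '1': {B, C, D, E} → {A, B, C, D, E, F, G}.
Read '1': {A, B, C, D, E, F, G} → {S, A, B, C, D, E, F, G}.
Read '1': {S, A, B, C, D, E, F, G} → {S, A, B, C, D, E, F, G}.
The final set {S, A, B, C, D, E, F, G} contains the accepting states A, G.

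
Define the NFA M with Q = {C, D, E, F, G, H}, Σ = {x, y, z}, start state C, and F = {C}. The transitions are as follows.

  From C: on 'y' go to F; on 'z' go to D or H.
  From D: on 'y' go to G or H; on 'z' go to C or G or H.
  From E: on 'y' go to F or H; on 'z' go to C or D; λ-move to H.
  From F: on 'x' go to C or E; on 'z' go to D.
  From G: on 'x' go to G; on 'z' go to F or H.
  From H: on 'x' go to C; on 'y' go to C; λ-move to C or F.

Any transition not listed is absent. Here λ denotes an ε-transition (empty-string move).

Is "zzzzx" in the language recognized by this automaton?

Yes

Start in {C}.
Read 'z': C→{D, H}; union {D, H}; ε-closure = {C, D, F, H}.
Read 'z': C→{D, H}, D→{C, G, H}, F→{D}, H→∅; union {C, D, G, H}; ε-closure = {C, D, F, G, H}.
Read 'z': C→{D, H}, D→{C, G, H}, F→{D}, G→{F, H}, H→∅; now {C, D, F, G, H}.
Read 'z': C→{D, H}, D→{C, G, H}, F→{D}, G→{F, H}, H→∅; now {C, D, F, G, H}.
Read 'x': C→∅, D→∅, F→{C, E}, G→{G}, H→{C}; union {C, E, G}; ε-closure = {C, E, F, G, H}.
The final set {C, E, F, G, H} contains the accepting state C.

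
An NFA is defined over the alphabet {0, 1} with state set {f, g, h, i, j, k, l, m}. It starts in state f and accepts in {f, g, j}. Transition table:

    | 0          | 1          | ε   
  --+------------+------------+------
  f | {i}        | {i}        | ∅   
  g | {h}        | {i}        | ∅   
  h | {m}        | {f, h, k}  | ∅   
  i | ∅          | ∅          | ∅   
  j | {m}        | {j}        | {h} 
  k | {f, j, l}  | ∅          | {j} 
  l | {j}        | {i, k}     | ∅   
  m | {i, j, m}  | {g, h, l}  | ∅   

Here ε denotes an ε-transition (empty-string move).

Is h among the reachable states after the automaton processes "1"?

No

Start in {f}.
Read '1': {f} → {i}.
State h is not in {i}.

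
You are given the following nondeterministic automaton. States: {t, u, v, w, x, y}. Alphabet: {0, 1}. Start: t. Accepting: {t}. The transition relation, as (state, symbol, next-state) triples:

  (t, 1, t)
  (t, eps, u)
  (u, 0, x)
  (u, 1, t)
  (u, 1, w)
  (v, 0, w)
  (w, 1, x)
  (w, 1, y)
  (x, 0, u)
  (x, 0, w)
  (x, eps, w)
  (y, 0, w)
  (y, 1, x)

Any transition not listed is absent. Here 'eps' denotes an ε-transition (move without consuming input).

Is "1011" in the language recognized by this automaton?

No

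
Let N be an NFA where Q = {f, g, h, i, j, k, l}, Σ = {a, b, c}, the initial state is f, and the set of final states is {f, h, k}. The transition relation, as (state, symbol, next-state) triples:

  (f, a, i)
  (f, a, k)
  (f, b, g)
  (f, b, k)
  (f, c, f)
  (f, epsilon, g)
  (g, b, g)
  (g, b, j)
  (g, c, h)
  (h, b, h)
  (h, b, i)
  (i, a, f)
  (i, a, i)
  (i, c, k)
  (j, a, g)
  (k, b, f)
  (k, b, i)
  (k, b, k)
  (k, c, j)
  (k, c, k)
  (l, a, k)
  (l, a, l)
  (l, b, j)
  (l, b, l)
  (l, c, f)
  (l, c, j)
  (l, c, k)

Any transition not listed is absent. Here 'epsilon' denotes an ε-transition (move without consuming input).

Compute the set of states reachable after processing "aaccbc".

Start: ε-closure({f}) = {f, g}.
Read 'a': f→{i, k}, g→∅; now {i, k}.
Read 'a': i→{f, i}, k→∅; union {f, i}; ε-closure = {f, g, i}.
Read 'c': f→{f}, g→{h}, i→{k}; union {f, h, k}; ε-closure = {f, g, h, k}.
Read 'c': f→{f}, g→{h}, h→∅, k→{j, k}; union {f, h, j, k}; ε-closure = {f, g, h, j, k}.
Read 'b': f→{g, k}, g→{g, j}, h→{h, i}, j→∅, k→{f, i, k}; now {f, g, h, i, j, k}.
Read 'c': f→{f}, g→{h}, h→∅, i→{k}, j→∅, k→{j, k}; union {f, h, j, k}; ε-closure = {f, g, h, j, k}.

{f, g, h, j, k}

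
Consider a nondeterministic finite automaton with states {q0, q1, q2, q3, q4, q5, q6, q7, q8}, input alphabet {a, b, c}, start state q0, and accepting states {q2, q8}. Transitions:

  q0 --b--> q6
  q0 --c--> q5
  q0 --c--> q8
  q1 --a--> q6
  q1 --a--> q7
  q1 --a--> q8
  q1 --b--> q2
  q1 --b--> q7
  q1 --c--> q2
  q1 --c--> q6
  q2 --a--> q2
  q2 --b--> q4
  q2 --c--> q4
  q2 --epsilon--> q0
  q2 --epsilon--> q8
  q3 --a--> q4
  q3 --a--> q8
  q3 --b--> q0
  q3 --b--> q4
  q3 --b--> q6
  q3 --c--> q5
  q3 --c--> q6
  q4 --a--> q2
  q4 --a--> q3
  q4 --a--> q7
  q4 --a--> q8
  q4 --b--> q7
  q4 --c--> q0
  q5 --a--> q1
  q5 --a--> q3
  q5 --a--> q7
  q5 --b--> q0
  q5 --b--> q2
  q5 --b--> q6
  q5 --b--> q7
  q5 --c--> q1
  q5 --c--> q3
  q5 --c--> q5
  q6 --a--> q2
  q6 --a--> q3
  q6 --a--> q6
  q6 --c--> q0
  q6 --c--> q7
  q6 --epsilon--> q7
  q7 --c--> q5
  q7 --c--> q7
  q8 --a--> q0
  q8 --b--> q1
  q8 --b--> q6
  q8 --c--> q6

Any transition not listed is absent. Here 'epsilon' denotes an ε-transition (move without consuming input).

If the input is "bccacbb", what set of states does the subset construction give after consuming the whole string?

{q0, q1, q2, q4, q6, q7, q8}

Start in {q0}.
Read 'b': {q0} → {q6, q7}.
Read 'c': {q6, q7} → {q0, q5, q7}.
Read 'c': {q0, q5, q7} → {q1, q3, q5, q7, q8}.
Read 'a': {q1, q3, q5, q7, q8} → {q0, q1, q3, q4, q6, q7, q8}.
Read 'c': {q0, q1, q3, q4, q6, q7, q8} → {q0, q2, q5, q6, q7, q8}.
Read 'b': {q0, q2, q5, q6, q7, q8} → {q0, q1, q2, q4, q6, q7, q8}.
Read 'b': {q0, q1, q2, q4, q6, q7, q8} → {q0, q1, q2, q4, q6, q7, q8}.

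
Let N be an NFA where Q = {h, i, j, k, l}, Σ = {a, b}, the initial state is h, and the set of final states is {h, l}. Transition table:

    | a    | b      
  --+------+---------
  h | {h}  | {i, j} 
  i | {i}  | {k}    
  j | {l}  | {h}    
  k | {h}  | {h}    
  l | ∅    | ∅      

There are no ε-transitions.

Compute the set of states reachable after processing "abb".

{h, k}

Start in {h}.
Read 'a': {h} → {h}.
Read 'b': {h} → {i, j}.
Read 'b': {i, j} → {h, k}.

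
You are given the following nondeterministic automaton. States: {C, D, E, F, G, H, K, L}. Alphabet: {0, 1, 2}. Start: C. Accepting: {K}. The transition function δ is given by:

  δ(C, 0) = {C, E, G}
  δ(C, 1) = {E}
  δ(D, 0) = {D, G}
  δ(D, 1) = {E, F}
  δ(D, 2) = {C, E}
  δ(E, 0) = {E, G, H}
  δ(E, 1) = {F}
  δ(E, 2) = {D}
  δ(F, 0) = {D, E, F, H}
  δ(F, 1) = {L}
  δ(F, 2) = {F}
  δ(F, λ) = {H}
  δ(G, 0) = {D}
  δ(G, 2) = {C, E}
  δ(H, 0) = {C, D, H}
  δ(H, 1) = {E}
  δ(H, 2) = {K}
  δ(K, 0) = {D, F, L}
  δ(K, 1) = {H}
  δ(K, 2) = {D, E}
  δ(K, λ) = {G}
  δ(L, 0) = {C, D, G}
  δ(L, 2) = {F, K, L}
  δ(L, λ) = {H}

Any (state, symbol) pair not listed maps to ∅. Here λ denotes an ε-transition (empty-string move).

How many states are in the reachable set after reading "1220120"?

Start in {C}.
Read '1': C→{E}; now {E}.
Read '2': E→{D}; now {D}.
Read '2': D→{C, E}; now {C, E}.
Read '0': C→{C, E, G}, E→{E, G, H}; now {C, E, G, H}.
Read '1': C→{E}, E→{F}, G→∅, H→{E}; union {E, F}; ε-closure = {E, F, H}.
Read '2': E→{D}, F→{F}, H→{K}; union {D, F, K}; ε-closure = {D, F, G, H, K}.
Read '0': D→{D, G}, F→{D, E, F, H}, G→{D}, H→{C, D, H}, K→{D, F, L}; now {C, D, E, F, G, H, L}.
That set has 7 states.

7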